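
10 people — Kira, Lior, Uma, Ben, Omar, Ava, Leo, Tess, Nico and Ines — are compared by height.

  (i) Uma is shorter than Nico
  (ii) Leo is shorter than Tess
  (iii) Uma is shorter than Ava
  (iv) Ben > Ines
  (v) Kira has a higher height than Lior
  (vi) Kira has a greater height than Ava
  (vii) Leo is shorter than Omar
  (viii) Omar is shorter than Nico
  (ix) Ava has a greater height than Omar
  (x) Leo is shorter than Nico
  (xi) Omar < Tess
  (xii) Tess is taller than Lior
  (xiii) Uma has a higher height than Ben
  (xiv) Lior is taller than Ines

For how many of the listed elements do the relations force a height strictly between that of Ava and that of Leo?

1

Chaining upward from Leo reaches: Omar, Tess, Nico, Kira.
Chaining downward from Ava reaches: Ines, Omar, Ben, Uma.
Strictly between Leo and Ava are those in both lists: Omar — 1 element.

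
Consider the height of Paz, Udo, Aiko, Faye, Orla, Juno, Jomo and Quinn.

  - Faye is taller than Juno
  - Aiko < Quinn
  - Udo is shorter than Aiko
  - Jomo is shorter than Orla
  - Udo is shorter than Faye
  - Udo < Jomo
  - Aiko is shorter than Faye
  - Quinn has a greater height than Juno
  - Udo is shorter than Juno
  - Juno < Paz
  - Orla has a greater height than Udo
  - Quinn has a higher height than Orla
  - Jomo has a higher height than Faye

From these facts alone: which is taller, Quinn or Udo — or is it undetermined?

Link the given pairs in sequence: Udo < Juno; Juno < Faye; Faye < Jomo; Jomo < Orla; Orla < Quinn.
Together: Udo < Juno < Faye < Jomo < Orla < Quinn.
So Quinn is taller.

Quinn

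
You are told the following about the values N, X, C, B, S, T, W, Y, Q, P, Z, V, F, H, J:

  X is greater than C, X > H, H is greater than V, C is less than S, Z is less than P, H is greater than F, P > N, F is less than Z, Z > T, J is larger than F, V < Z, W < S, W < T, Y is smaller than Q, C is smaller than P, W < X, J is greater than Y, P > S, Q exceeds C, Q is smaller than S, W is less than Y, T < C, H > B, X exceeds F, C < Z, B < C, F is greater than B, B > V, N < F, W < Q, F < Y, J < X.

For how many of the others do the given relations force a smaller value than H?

4

From H the given relations immediately reach V, B, F.
From those, N — 4 in total.
Nothing else is reachable below H; 4 in all.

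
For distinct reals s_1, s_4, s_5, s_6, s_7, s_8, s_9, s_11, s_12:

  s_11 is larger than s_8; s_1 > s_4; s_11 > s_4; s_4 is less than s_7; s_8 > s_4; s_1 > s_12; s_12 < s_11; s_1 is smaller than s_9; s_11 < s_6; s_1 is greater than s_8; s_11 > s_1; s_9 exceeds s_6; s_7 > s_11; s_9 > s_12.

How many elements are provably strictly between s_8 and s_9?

Chaining upward from s_8 reaches: s_1, s_11, s_7, s_6.
Chaining downward from s_9 reaches: s_4, s_12, s_1, s_11, s_6.
Strictly between s_8 and s_9 are those in both lists: s_1, s_11, s_6 — 3 elements.

3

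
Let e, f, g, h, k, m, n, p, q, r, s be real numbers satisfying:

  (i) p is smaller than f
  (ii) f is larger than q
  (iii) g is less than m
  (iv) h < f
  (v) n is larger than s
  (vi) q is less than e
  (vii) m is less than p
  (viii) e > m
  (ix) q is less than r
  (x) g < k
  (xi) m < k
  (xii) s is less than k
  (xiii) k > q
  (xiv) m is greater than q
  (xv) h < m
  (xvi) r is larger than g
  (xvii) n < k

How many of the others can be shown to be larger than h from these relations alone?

5

Directly above h: m, f.
One step further: p, k, e (5 so far).
No other element is forced above h by the given relations, so the count is 5.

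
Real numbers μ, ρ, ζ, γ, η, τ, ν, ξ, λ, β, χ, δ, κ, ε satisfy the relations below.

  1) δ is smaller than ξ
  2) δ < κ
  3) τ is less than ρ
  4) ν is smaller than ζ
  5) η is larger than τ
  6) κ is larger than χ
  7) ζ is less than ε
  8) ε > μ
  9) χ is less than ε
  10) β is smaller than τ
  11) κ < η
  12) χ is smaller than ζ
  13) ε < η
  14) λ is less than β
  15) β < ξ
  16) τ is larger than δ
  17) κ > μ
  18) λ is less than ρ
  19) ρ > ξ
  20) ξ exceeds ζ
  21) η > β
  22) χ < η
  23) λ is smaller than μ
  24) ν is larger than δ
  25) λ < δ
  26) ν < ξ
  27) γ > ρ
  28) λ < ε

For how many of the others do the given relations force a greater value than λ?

The elements the relations force above λ are δ, ν, β, ζ, μ, τ, ξ, ρ, ε, κ, γ, η — no chain reaches any other.
That is 12.

12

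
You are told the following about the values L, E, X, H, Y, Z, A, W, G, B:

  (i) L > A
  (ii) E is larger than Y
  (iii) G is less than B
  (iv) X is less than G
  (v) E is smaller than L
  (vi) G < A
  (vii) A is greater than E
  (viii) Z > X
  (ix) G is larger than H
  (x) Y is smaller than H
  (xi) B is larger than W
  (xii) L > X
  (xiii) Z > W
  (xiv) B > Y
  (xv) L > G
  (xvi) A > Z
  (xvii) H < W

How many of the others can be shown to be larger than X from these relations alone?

From X the given relations immediately reach G, Z, L.
From those, A, B — 5 in total.
Nothing else is reachable above X; 5 in all.

5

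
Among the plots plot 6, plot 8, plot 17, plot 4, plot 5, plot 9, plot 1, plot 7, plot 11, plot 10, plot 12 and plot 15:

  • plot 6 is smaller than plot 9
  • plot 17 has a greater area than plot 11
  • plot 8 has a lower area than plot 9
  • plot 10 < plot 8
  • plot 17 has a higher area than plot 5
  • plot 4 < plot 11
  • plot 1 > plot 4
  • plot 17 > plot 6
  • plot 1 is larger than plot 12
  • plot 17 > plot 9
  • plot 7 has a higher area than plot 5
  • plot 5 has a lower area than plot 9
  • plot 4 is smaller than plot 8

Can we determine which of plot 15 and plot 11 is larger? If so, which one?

undetermined

Following every chain through plot 11: above plot 11 we get plot 17; below plot 11 we get plot 4.
plot 15 is not reached, and no chain runs the other way from plot 15 to plot 11.
So the given relations leave the order of plot 11 and plot 15 undetermined.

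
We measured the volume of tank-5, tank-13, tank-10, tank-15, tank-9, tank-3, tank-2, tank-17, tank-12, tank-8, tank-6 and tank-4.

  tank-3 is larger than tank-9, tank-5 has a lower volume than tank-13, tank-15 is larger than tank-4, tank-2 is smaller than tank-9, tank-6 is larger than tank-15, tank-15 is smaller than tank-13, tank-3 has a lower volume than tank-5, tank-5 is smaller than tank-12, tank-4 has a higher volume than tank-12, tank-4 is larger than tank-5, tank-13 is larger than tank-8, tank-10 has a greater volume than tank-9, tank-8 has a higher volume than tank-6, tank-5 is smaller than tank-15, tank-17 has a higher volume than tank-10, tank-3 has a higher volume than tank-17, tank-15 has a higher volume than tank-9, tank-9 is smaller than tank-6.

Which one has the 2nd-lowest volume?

Chaining the given pairs: tank-2 < tank-9 < tank-10 < tank-17 < tank-3 < tank-5 < tank-12 < tank-4 < tank-15 < tank-6 < tank-8 < tank-13.
The 2nd smallest is tank-9.

tank-9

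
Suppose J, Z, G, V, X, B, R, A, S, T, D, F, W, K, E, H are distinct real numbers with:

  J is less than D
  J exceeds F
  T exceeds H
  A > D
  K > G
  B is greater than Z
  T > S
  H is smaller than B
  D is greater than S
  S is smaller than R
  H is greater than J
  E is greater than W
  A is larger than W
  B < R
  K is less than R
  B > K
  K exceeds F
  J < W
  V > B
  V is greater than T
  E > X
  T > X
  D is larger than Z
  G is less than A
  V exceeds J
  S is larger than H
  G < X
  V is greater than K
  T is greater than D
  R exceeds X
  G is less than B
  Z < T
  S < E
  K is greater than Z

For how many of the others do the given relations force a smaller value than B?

From B the given relations immediately reach Z, G, H, K.
From those, F, J — 6 in total.
Nothing else is reachable below B; 6 in all.

6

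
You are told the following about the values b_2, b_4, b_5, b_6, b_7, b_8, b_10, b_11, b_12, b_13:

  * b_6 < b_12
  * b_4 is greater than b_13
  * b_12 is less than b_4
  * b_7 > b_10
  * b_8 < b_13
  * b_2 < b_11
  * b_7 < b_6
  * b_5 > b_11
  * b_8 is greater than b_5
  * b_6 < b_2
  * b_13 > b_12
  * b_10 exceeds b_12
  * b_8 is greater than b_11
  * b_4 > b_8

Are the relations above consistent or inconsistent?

Chaining the given relations yields b_12 < b_10 < b_7 < b_6, so b_12 < b_6. But one relation states b_6 < b_12. These cannot both hold.

inconsistent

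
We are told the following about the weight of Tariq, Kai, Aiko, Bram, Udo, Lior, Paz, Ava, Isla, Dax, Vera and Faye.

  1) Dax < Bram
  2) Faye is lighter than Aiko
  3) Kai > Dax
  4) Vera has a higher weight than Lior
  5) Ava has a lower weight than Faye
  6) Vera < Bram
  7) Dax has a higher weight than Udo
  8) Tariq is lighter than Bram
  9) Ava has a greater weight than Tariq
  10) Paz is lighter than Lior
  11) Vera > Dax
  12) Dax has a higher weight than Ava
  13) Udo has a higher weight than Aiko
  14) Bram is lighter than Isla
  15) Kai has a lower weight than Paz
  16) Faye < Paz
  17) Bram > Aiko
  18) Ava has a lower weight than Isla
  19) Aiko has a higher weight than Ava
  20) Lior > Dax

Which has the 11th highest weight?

Ava

Piecing the relations together gives one ordering: Tariq < Ava < Faye < Aiko < Udo < Dax < Kai < Paz < Lior < Vera < Bram < Isla.
Counting 11 from the largest end gives Ava.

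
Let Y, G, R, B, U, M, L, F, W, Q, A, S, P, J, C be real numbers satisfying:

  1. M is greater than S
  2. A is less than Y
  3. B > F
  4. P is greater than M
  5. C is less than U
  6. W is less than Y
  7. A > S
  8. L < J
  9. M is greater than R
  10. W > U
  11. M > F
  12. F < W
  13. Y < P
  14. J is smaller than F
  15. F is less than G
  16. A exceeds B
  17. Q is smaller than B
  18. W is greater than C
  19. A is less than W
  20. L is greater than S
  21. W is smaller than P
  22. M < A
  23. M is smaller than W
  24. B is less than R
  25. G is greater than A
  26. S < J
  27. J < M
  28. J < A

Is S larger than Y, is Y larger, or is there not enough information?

Link the given pairs in sequence: S < L; L < J; J < F; F < B; B < R; R < M; M < A; A < W; W < Y.
Together: S < L < J < F < B < R < M < A < W < Y.
So Y is larger.

Y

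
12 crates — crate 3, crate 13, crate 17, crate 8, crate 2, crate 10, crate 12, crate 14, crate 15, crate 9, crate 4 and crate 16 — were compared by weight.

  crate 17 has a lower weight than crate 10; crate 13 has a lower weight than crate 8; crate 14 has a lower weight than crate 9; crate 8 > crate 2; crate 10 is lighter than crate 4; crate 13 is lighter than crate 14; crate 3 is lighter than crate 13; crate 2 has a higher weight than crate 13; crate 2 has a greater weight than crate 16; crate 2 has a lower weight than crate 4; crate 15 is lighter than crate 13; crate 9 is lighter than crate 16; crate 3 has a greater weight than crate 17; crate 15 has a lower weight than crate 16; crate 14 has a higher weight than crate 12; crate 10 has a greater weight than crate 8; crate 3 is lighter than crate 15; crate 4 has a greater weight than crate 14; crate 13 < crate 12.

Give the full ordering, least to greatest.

crate 17 < crate 3 < crate 15 < crate 13 < crate 12 < crate 14 < crate 9 < crate 16 < crate 2 < crate 8 < crate 10 < crate 4

Nothing is placed below crate 17, so it is least; from there crate 17 < crate 3; crate 3 < crate 15; crate 15 < crate 13; crate 13 < crate 12; crate 12 < crate 14; crate 14 < crate 9; crate 9 < crate 16; crate 16 < crate 2; crate 2 < crate 8; crate 8 < crate 10; crate 10 < crate 4, each given directly.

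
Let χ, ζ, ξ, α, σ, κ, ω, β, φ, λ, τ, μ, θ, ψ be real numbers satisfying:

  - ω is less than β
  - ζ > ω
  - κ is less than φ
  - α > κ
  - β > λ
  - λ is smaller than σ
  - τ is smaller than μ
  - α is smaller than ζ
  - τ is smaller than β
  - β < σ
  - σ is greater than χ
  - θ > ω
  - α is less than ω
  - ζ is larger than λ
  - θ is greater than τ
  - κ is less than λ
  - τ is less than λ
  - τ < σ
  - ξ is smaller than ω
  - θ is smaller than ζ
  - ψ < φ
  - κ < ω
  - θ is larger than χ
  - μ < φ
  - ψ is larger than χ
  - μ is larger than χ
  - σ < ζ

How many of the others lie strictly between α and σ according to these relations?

Chaining upward from α reaches: ω, θ, β, ζ.
Chaining downward from σ reaches: τ, ξ, κ, χ, ω, λ, β.
Strictly between α and σ are those in both lists: ω, β — 2 elements.

2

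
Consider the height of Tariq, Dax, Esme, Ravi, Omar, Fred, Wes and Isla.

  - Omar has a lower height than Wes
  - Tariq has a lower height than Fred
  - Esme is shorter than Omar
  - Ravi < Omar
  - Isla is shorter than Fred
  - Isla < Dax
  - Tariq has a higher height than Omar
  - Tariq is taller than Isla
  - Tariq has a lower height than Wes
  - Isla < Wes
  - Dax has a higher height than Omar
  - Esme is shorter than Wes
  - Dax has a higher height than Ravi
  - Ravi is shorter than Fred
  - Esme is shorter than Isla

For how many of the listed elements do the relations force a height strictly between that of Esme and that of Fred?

The relations place Esme below Fred. An element lies strictly between them when it is forced above Esme and also forced below Fred.
Above Esme: {Omar, Isla, Tariq, Wes, Dax}. Below Fred: {Ravi, Omar, Isla, Tariq}.
Intersection: {Omar, Isla, Tariq} — 3.

3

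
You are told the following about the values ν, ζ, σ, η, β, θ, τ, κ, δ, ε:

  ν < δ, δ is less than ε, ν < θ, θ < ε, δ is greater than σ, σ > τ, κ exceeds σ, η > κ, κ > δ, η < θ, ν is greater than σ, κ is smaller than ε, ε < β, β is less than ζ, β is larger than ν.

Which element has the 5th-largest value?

The consecutive relations fix a unique order: τ < σ < ν < δ < κ < η < θ < ε < β < ζ.
Counting 5 from the largest end gives η.

η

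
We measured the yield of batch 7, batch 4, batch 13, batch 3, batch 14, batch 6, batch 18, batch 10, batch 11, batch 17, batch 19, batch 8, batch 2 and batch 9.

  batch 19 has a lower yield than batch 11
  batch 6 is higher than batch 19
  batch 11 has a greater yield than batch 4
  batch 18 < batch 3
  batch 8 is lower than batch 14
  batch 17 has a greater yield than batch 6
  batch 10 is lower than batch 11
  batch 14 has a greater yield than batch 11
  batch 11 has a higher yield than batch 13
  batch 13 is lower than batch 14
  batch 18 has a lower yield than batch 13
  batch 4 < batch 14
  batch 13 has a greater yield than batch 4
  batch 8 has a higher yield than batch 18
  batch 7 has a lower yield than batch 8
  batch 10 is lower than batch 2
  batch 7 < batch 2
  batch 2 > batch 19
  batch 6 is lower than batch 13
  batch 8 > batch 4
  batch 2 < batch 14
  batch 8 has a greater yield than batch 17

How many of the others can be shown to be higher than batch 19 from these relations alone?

The elements the relations force above batch 19 are batch 6, batch 17, batch 13, batch 2, batch 8, batch 11, batch 14 — no chain reaches any other.
That is 7.

7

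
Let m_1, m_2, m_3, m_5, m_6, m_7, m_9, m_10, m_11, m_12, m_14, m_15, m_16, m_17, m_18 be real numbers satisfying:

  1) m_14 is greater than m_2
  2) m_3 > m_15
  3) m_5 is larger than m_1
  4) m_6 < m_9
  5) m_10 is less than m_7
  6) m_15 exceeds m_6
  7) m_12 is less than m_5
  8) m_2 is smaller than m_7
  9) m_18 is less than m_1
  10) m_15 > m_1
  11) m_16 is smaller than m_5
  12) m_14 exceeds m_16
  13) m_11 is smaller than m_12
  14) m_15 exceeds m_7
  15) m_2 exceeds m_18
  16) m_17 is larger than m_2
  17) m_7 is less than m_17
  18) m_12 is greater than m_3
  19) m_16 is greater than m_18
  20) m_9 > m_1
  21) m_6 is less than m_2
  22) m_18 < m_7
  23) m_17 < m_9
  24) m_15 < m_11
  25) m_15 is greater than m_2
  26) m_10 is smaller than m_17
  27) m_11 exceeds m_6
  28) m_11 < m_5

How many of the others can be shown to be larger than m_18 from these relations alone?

From m_18 the given relations immediately reach m_2, m_16, m_7, m_1.
From those, m_15, m_14, m_17, m_9, m_5 — 9 in total.
From those, m_11, m_3 — 11 in total.
From those, m_12 — 12 in total.
No other element is forced above m_18 by the given relations, so the count is 12.

12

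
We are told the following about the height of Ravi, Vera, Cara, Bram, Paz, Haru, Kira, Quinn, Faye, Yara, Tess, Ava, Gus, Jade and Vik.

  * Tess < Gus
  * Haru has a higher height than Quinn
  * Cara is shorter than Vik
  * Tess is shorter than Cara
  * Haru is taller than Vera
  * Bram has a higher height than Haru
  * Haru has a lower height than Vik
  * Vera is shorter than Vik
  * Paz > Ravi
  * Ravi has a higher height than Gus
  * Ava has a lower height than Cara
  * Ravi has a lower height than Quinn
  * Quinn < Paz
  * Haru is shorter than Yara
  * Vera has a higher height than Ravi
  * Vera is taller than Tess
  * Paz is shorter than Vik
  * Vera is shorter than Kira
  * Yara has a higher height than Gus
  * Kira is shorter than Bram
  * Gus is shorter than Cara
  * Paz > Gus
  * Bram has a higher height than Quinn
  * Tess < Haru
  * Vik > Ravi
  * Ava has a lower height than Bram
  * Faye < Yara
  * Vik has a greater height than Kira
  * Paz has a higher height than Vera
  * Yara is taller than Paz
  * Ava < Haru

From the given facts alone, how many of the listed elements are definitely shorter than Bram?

The elements the relations force below Bram are Ava, Tess, Gus, Ravi, Vera, Quinn, Kira, Haru — no chain reaches any other.
That is 8.

8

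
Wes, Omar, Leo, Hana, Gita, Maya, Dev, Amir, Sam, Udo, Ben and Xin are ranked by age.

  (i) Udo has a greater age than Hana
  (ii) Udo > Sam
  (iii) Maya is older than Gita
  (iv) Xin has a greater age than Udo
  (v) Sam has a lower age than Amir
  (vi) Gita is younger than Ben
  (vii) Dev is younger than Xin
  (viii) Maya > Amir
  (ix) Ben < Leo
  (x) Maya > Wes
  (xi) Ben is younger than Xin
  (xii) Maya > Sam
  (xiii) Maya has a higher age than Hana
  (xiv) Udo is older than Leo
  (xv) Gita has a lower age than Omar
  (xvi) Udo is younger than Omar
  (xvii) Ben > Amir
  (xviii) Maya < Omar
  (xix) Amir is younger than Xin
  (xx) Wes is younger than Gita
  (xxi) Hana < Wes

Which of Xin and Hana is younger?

Hana

Following the relations from Hana: Hana < Wes < Gita < Ben < Leo < Udo < Xin.
So Hana < Xin; Hana is the younger of the two.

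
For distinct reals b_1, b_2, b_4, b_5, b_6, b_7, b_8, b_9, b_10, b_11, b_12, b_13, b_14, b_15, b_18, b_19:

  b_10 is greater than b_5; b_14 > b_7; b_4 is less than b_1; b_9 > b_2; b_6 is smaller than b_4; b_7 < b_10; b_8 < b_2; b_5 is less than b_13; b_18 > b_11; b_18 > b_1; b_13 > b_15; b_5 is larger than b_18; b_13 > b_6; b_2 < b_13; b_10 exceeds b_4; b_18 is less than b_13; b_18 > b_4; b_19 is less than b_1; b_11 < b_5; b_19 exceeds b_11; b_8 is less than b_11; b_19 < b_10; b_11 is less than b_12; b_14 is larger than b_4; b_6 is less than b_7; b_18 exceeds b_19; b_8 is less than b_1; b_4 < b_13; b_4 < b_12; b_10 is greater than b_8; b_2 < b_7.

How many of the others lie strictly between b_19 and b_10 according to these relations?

Chaining upward from b_19 reaches: b_1, b_18, b_5, b_13.
Chaining downward from b_10 reaches: b_8, b_6, b_11, b_4, b_2, b_1, b_18, b_7, b_5.
Strictly between b_19 and b_10 are those in both lists: b_1, b_18, b_5 — 3 elements.

3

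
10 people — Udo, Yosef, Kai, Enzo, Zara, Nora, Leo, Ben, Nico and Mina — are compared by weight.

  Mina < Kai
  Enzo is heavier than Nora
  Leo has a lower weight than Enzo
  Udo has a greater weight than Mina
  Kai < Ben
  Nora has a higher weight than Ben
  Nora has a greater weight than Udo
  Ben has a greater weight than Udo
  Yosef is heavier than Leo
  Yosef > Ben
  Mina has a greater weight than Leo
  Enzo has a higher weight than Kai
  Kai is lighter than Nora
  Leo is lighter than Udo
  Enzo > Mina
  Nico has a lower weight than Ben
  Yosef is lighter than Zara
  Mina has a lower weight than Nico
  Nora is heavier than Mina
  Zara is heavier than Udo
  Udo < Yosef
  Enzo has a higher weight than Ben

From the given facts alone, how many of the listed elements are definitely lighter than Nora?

6

The elements the relations force below Nora are Leo, Mina, Udo, Kai, Nico, Ben — no chain reaches any other.
That is 6.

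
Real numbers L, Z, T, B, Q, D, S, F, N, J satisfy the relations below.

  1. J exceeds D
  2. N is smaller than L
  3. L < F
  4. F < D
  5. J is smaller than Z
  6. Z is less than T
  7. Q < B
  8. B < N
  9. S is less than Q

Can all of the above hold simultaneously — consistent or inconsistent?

consistent

The single ordering S < Q < B < N < L < F < D < J < Z < T satisfies every listed relation, so no contradiction arises.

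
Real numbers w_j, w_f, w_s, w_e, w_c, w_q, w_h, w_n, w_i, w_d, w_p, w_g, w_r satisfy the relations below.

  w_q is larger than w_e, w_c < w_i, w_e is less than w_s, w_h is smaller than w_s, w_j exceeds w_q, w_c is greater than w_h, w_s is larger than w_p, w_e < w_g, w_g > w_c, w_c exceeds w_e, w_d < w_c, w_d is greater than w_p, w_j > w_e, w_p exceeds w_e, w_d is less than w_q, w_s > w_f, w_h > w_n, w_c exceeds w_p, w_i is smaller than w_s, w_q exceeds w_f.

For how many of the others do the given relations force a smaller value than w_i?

6

Directly below w_i: w_c.
One step further: w_e, w_h, w_p, w_d (5 so far).
One step further: w_n (6 so far).
No other element is forced below w_i by the given relations, so the count is 6.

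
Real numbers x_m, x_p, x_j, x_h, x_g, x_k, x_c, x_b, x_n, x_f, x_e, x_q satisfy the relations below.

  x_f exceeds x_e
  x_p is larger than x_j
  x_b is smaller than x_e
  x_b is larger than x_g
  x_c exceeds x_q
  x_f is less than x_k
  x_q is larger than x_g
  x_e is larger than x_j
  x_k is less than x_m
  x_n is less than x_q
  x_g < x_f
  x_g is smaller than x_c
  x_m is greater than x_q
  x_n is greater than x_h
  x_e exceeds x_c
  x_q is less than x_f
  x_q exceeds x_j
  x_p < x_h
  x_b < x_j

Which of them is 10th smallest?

x_f

The consecutive relations fix a unique order: x_g < x_b < x_j < x_p < x_h < x_n < x_q < x_c < x_e < x_f < x_k < x_m.
The 10th smallest is x_f.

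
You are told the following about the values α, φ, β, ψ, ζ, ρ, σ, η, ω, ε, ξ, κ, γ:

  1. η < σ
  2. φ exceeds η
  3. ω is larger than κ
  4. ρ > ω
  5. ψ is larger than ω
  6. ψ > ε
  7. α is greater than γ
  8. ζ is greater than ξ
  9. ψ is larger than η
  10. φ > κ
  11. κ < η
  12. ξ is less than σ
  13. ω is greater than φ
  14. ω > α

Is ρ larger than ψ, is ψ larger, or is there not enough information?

Following every chain through ρ: below ρ we get κ, η, φ, γ, α, ω.
ψ is not reached, and no chain runs the other way from ψ to ρ.
So the given relations leave the order of ρ and ψ undetermined.

undetermined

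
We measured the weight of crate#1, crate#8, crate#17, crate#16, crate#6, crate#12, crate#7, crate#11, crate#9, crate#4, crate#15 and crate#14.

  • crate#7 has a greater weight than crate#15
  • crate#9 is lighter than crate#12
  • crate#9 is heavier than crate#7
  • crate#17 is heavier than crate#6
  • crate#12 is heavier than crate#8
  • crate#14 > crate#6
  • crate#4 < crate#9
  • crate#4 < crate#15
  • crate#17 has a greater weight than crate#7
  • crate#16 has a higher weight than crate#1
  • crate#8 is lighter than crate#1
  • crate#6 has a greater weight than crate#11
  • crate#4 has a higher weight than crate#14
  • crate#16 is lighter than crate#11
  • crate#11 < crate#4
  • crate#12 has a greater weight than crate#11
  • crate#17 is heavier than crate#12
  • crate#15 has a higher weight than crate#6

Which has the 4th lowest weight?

Chaining the given pairs: crate#8 < crate#1 < crate#16 < crate#11 < crate#6 < crate#14 < crate#4 < crate#15 < crate#7 < crate#9 < crate#12 < crate#17.
The 4th smallest is crate#11.

crate#11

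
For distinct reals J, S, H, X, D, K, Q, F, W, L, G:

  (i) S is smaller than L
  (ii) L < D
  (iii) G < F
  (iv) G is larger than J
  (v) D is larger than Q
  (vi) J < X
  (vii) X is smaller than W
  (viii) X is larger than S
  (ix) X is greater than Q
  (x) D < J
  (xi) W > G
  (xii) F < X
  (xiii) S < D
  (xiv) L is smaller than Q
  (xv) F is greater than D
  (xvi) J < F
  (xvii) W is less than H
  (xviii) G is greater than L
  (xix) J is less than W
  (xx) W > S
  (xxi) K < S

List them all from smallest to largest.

K < S < L < Q < D < J < G < F < X < W < H

Nothing is placed below K, so it is least; from there K < S; S < L; L < Q; Q < D; D < J; J < G; G < F; F < X; X < W; W < H, each given directly.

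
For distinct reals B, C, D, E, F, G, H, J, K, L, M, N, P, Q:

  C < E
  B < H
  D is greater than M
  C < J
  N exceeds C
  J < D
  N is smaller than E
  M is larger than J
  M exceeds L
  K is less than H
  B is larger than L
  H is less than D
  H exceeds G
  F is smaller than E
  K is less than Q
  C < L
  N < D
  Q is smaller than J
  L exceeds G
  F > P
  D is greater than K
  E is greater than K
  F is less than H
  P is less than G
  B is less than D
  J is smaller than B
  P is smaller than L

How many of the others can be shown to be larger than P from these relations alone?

8

The elements the relations force above P are G, L, F, M, B, H, D, E — no chain reaches any other.
That is 8.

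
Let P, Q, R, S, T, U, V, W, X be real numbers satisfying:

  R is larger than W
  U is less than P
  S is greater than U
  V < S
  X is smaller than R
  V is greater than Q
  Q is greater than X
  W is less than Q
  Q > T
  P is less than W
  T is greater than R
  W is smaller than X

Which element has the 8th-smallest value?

Piecing the relations together gives one ordering: U < P < W < X < R < T < Q < V < S.
Counting 8 from the smallest end gives V.

V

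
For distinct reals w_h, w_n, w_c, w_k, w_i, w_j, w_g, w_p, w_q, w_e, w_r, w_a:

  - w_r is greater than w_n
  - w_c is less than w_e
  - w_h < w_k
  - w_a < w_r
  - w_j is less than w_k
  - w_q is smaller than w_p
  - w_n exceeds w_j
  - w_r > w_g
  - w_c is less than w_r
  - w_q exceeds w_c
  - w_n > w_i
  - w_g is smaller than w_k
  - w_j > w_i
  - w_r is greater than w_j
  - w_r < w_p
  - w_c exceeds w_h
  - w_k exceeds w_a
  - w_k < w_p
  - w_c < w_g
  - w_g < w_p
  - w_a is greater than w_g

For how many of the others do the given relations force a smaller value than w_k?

6

From w_k the given relations immediately reach w_h, w_g, w_a, w_j.
From those, w_c, w_i — 6 in total.
No other element is forced below w_k by the given relations, so the count is 6.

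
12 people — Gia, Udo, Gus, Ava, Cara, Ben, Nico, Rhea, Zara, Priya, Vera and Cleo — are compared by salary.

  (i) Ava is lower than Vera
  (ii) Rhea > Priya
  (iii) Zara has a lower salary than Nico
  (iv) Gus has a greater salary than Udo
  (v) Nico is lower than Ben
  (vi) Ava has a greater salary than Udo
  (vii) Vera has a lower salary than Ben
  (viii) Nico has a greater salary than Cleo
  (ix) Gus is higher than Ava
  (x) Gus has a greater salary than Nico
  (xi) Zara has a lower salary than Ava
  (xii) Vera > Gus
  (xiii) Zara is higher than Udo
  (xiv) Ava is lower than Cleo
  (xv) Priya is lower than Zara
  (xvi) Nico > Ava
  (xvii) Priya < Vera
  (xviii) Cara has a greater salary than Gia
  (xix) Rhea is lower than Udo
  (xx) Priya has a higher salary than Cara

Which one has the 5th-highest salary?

The consecutive relations fix a unique order: Gia < Cara < Priya < Rhea < Udo < Zara < Ava < Cleo < Nico < Gus < Vera < Ben.
Counting 5 from the largest end gives Cleo.

Cleo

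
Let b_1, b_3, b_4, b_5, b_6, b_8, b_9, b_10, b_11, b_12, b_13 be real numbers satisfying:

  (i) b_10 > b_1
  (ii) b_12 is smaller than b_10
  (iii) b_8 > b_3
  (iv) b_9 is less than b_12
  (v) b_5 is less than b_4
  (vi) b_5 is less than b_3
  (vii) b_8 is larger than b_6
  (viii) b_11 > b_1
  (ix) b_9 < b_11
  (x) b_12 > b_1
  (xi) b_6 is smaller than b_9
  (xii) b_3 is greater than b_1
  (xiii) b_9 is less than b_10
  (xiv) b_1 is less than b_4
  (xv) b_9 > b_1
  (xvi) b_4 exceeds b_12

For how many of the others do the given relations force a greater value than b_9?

From b_9 the given relations immediately reach b_11, b_12, b_10.
From those, b_4 — 4 in total.
Nothing else is reachable above b_9; 4 in all.

4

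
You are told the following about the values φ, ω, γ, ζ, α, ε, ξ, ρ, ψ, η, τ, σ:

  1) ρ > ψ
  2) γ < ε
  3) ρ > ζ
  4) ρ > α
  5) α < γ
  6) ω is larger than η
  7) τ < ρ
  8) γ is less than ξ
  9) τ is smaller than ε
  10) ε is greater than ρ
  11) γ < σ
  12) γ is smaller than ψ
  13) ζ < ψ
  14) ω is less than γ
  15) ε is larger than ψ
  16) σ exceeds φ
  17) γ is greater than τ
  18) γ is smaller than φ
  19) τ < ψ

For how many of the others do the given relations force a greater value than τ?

7

From τ the given relations immediately reach γ, ψ, ρ, ε.
From those, ξ, φ, σ — 7 in total.
Nothing else is reachable above τ; 7 in all.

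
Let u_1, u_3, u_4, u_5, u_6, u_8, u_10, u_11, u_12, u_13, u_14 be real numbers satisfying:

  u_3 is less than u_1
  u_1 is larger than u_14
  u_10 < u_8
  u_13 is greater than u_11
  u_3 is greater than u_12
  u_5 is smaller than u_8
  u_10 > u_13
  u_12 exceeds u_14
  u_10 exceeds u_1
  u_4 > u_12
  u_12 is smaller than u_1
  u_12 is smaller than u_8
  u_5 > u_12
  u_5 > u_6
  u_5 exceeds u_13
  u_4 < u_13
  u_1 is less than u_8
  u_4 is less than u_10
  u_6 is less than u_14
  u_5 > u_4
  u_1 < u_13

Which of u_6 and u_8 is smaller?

Link the given pairs in sequence: u_6 < u_14; u_14 < u_12; u_12 < u_3; u_3 < u_1; u_1 < u_13; u_13 < u_5; u_5 < u_8.
Together: u_6 < u_14 < u_12 < u_3 < u_1 < u_13 < u_5 < u_8.
So u_6 < u_8; u_6 is the smaller of the two.

u_6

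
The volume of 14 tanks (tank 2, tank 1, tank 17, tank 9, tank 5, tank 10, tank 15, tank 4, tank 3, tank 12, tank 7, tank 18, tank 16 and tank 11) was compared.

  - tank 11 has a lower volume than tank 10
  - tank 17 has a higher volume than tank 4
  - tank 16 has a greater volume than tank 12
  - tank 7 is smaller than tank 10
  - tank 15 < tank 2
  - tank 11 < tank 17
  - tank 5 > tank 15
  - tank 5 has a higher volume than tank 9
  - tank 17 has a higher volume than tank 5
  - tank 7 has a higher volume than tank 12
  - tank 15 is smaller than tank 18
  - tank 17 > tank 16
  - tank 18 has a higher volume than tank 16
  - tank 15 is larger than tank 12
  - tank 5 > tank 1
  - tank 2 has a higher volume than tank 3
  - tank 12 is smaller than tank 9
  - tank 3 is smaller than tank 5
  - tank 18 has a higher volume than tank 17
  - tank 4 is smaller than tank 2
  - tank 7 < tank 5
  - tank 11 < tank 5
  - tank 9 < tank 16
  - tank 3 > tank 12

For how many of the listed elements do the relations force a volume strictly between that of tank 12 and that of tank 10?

The relations place tank 12 below tank 10. An element lies strictly between them when it is forced above tank 12 and also forced below tank 10.
Above tank 12: {tank 9, tank 3, tank 16, tank 7, tank 15, tank 5, tank 2, tank 17, tank 18}. Below tank 10: {tank 11, tank 7}.
Intersection: {tank 7} — 1.

1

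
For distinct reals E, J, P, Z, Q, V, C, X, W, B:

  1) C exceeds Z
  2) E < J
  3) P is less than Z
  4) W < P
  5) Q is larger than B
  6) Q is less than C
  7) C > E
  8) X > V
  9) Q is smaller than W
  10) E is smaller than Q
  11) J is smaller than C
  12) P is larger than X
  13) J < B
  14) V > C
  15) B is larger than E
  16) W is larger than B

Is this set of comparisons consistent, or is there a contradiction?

inconsistent

We have X < P stated directly, yet also P < Z < C < V < X by chaining the others — so P < X. Contradiction.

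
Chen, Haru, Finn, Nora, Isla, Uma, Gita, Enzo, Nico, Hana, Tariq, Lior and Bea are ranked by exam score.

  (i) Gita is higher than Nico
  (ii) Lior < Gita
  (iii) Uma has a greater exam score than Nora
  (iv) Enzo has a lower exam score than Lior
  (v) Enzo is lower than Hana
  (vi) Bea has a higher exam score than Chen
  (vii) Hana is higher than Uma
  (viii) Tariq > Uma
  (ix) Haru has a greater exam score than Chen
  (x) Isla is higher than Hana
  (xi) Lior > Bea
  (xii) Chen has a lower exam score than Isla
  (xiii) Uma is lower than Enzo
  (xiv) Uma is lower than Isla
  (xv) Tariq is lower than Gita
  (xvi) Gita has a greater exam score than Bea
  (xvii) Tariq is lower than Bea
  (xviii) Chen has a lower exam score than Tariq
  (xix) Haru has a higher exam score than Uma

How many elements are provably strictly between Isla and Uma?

2

The relations place Uma below Isla. An element lies strictly between them when it is forced above Uma and also forced below Isla.
Above Uma: {Tariq, Haru, Bea, Enzo, Hana, Lior, Gita}. Below Isla: {Chen, Nora, Enzo, Hana}.
Intersection: {Enzo, Hana} — 2.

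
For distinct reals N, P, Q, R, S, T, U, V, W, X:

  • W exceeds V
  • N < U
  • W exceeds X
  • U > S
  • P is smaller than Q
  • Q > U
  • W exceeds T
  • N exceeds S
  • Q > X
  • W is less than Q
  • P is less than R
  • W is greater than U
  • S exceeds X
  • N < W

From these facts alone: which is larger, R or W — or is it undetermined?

Following every chain through R: below R we get P.
W is not reached, and no chain runs the other way from W to R.
So the given relations leave the order of R and W undetermined.

undetermined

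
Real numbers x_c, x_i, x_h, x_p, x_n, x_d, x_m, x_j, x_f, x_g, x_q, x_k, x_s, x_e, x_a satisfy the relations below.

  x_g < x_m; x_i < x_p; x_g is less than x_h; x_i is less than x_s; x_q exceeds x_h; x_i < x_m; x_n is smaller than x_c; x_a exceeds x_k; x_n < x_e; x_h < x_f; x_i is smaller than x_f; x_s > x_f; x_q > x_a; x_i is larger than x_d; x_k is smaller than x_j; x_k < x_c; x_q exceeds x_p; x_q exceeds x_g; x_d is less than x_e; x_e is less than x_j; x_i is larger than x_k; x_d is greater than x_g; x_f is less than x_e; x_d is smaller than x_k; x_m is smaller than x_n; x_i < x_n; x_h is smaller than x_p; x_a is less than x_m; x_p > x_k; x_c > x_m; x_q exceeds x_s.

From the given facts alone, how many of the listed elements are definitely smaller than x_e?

From x_e the given relations immediately reach x_d, x_f, x_n.
From those, x_g, x_i, x_h, x_m — 7 in total.
From those, x_k, x_a — 9 in total.
Nothing else is reachable below x_e; 9 in all.

9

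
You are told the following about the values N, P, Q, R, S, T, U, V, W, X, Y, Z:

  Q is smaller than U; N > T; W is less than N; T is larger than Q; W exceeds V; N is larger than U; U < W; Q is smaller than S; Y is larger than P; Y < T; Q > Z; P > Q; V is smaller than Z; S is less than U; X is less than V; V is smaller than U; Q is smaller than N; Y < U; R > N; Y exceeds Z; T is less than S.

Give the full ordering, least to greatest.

Each adjacent pair is fixed by a given relation: X < V; V < Z; Z < Q; Q < P; P < Y; Y < T; T < S; S < U; U < W; W < N; N < R. Chaining them end to end gives the full order.

X < V < Z < Q < P < Y < T < S < U < W < N < R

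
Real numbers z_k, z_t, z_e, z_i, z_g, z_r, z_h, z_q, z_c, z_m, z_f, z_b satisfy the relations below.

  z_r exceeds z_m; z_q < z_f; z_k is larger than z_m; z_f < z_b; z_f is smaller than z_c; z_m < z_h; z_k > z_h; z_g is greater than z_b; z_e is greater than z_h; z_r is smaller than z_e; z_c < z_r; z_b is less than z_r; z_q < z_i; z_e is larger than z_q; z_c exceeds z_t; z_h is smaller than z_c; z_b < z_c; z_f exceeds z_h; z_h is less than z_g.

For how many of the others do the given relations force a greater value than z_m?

From z_m the given relations immediately reach z_h, z_k, z_r.
From those, z_f, z_c, z_g, z_e — 7 in total.
From those, z_b — 8 in total.
No other element is forced above z_m by the given relations, so the count is 8.

8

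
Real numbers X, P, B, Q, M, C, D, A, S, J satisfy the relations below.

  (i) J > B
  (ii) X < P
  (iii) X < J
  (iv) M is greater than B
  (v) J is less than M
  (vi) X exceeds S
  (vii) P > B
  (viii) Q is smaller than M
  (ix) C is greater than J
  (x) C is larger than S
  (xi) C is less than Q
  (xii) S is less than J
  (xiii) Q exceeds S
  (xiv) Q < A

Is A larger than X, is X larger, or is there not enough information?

A

Chaining the given relations: X < J < C < Q < A.
So A is larger.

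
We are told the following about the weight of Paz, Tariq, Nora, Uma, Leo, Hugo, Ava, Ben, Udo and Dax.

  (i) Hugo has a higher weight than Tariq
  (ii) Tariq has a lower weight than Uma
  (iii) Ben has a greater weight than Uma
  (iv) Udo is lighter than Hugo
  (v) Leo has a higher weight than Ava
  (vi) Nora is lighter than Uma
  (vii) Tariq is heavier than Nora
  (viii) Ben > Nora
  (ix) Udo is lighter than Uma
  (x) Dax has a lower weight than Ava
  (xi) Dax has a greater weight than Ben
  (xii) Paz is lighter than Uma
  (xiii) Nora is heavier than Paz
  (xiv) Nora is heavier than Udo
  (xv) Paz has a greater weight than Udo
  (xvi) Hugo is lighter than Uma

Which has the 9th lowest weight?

Chaining the given pairs: Udo < Paz < Nora < Tariq < Hugo < Uma < Ben < Dax < Ava < Leo.
Counting 9 from the smallest end gives Ava.

Ava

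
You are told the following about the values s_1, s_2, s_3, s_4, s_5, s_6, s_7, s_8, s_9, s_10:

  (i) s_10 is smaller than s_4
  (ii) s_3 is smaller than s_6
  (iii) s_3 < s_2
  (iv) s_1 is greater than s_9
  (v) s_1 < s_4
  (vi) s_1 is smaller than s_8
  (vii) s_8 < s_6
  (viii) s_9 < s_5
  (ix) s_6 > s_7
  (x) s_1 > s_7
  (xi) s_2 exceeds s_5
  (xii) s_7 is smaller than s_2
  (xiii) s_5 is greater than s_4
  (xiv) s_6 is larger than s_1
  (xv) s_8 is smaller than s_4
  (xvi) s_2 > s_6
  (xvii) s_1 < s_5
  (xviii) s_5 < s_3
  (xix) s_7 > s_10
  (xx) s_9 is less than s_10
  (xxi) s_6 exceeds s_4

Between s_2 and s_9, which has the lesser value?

s_9

s_9 < s_10 < s_7 < s_1 < s_8 < s_4 < s_5 < s_3 < s_6 < s_2, by transitivity through s_10, s_7, s_1, s_8, s_4, s_5, s_3, s_6.
So s_9 < s_2; s_9 is the smaller of the two.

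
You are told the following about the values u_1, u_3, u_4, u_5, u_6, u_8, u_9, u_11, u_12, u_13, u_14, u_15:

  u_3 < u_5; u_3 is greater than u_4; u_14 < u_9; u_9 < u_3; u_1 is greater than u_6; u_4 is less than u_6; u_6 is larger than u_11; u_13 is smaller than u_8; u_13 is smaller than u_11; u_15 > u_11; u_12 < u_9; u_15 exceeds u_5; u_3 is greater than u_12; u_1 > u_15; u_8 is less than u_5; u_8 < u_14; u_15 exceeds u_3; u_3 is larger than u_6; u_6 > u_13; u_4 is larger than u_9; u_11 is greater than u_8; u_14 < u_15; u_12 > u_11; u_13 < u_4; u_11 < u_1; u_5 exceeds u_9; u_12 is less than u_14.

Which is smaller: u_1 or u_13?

u_13 < u_8 and u_8 < u_11 give u_13 < u_11.
Then u_11 < u_12 extends the chain to u_12.
Then u_12 < u_14 extends the chain to u_14.
With u_14 < u_9: u_13 < u_8 < u_11 < u_12 < u_14 < u_9.
Then u_9 < u_4 extends the chain to u_4.
With u_4 < u_6: u_13 < u_8 < u_11 < u_12 < u_14 < u_9 < u_4 < u_6.
With u_6 < u_3: u_13 < u_8 < u_11 < u_12 < u_14 < u_9 < u_4 < u_6 < u_3.
Then u_3 < u_5 extends the chain to u_5.
With u_5 < u_15: u_13 < u_8 < u_11 < u_12 < u_14 < u_9 < u_4 < u_6 < u_3 < u_5 < u_15.
Then u_15 < u_1 extends the chain to u_1.
So u_13 < u_1; u_13 is the smaller of the two.

u_13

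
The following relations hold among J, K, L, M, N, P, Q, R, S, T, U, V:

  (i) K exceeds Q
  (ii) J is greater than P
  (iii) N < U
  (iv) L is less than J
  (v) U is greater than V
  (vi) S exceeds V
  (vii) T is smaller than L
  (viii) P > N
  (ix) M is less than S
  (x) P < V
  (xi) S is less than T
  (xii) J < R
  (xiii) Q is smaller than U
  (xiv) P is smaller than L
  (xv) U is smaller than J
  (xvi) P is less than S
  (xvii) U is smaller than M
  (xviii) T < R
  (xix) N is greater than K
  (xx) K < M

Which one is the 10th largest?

Chaining the given pairs: Q < K < N < P < V < U < M < S < T < L < J < R.
The 10th largest is N.

N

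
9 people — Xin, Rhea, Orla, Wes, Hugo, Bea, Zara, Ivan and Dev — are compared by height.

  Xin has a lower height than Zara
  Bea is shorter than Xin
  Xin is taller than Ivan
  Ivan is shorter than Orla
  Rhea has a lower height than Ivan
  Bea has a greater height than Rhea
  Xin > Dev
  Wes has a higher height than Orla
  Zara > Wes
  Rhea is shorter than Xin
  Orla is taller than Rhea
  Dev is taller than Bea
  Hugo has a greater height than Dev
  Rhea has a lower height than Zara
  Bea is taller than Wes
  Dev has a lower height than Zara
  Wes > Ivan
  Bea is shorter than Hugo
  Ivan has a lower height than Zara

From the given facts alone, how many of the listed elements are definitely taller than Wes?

5

Directly above Wes: Bea, Zara.
One step further: Dev, Hugo, Xin (5 so far).
Nothing else is reachable above Wes; 5 in all.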